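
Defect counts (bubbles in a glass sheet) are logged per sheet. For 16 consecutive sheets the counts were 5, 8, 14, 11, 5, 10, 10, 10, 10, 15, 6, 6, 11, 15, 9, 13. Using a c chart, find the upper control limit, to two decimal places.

c̄ = (5 + 8 + 14 + 11 + 5 + 10 + 10 + 10 + 10 + 15 + 6 + 6 + 11 + 15 + 9 + 13) / 16 = 158 / 16 = 9.8750
UCL = c̄ + 3√c̄ = 9.8750 + 3 × √9.8750 = 9.8750 + 3 × 3.1425 = 19.3024

19.30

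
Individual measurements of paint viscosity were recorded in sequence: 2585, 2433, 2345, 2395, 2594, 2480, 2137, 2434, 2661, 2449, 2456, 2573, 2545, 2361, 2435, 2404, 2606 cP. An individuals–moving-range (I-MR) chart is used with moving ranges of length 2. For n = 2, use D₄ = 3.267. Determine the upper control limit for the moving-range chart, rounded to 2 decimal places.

Moving ranges: 152, 88, 50, 199, 114, 343, 297, 227, 212, 7, 117, 28, 184, 74, 31, 202; M̄R̄ = 2325.0000 / 16 = 145.3125
UCL_MR = D₄·M̄R̄ = 3.267 × 145.3125 = 474.7359

474.74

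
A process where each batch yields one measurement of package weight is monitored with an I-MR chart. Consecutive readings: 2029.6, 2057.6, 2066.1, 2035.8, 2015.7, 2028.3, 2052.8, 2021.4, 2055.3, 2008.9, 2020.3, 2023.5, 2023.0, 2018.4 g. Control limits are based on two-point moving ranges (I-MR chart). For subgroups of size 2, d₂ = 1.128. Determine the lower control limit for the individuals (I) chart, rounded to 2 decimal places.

X̄ = (2029.6 + 2057.6 + 2066.1 + 2035.8 + 2015.7 + 2028.3 + 2052.8 + 2021.4 + 2055.3 + 2008.9 + 2020.3 + 2023.5 + 2023.0 + 2018.4) / 14 = 2032.6214
Moving ranges: 28.0, 8.5, 30.3, 20.1, 12.6, 24.5, 31.4, 33.9, 46.4, 11.4, 3.2, 0.5, 4.6; M̄R̄ = 255.4000 / 13 = 19.6462
LCL = X̄ − 3·M̄R̄/d₂ = 2032.6214 − 3 × 19.6462 / 1.128 = 1980.3710

1980.37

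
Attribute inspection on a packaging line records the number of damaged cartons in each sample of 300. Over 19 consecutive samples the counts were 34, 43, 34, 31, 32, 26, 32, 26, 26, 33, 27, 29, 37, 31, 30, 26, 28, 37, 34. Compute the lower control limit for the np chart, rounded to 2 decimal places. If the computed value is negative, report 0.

15.47

p̄ = Σdᵢ / (k·n) = 596 / (19 × 300) = 0.10456
LCL = np̄ − 3·√(np̄(1−p̄)) = 31.3684 − 3 × 5.2999 = 15.4688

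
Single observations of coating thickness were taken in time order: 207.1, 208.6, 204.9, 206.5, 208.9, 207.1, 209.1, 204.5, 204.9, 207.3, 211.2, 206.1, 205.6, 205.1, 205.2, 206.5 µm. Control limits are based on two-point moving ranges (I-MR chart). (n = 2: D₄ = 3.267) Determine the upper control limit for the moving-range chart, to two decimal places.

6.93

Moving ranges: 1.5, 3.7, 1.6, 2.4, 1.8, 2.0, 4.6, 0.4, 2.4, 3.9, 5.1, 0.5, 0.5, 0.1, 1.3; M̄R̄ = 31.8000 / 15 = 2.1200
UCL_MR = D₄·M̄R̄ = 3.267 × 2.1200 = 6.9260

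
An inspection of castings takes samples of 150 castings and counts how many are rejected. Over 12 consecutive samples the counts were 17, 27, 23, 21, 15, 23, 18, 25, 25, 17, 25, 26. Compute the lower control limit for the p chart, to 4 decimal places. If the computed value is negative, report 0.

p̄ = Σdᵢ / (k·n) = 262 / (12 × 150) = 0.14556
LCL = p̄ − 3·√(p̄(1−p̄)/n) = 0.14556 − 3 × 0.02879 = 0.05917

0.0592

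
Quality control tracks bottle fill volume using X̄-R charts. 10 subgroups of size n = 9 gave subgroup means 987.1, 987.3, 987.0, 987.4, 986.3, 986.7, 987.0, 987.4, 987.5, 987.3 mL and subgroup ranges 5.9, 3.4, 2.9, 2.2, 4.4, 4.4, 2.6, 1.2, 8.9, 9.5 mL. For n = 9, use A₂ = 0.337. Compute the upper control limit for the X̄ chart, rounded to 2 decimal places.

X̄̄ = (987.1 + 987.3 + 987.0 + 987.4 + 986.3 + 986.7 + 987.0 + 987.4 + 987.5 + 987.3) / 10 = 9871.0000 / 10 = 987.1000
R̄ = (5.9 + 3.4 + 2.9 + 2.2 + 4.4 + 4.4 + 2.6 + 1.2 + 8.9 + 9.5) / 10 = 45.4000 / 10 = 4.5400
UCL = X̄̄ + A₂·R̄ = 987.1000 + 0.337 × 4.5400 = 988.6300

988.63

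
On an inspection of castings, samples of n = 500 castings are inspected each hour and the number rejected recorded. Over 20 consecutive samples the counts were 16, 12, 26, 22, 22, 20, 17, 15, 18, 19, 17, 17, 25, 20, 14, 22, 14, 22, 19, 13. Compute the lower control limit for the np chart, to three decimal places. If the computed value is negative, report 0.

5.837

p̄ = Σdᵢ / (k·n) = 370 / (20 × 500) = 0.03700
LCL = np̄ − 3·√(np̄(1−p̄)) = 18.5000 − 3 × 4.2208 = 5.8375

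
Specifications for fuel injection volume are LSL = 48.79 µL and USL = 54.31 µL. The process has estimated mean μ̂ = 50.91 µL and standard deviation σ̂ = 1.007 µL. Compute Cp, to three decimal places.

0.914

Cp = (USL − LSL) / (6σ̂) = (54.31 − 48.79) / (6 × 1.007) = 5.5200 / 6.0420 = 0.9136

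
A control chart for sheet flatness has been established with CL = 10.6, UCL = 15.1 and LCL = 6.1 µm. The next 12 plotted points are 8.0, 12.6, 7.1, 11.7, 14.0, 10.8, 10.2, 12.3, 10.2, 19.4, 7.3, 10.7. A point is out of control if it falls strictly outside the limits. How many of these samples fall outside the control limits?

Compare each point to [6.1, 15.1]: sample 10 = 19.4 > UCL.

1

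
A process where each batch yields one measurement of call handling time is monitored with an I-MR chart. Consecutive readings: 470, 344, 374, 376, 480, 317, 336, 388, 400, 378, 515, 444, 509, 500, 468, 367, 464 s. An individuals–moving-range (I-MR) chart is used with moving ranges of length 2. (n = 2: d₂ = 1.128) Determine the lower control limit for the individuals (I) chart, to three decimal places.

246.207

X̄ = (470 + 344 + 374 + 376 + 480 + 317 + 336 + 388 + 400 + 378 + 515 + 444 + 509 + 500 + 468 + 367 + 464) / 17 = 419.4118
Moving ranges: 126, 30, 2, 104, 163, 19, 52, 12, 22, 137, 71, 65, 9, 32, 101, 97; M̄R̄ = 1042.0000 / 16 = 65.1250
LCL = X̄ − 3·M̄R̄/d₂ = 419.4118 − 3 × 65.1250 / 1.128 = 246.2070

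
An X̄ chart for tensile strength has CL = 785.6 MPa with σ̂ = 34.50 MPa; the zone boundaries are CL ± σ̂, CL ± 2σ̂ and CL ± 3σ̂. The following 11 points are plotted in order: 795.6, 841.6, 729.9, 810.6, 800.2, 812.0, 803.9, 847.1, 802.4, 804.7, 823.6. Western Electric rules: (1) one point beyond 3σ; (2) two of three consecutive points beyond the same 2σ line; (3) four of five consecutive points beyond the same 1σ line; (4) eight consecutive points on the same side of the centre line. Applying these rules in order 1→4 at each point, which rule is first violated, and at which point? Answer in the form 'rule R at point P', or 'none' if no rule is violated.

Zone of each point (C = within 1σ̂, B = 1σ̂–2σ̂, A = 2σ̂–3σ̂, * = beyond 3σ̂; sign = side of CL): 1:+C, 2:+B, 3:-B, 4:+C, 5:+C, 6:+C, 7:+C, 8:+B, 9:+C, 10:+C, 11:+B
Rule 4 (eight consecutive points on the same side of the centre line) is satisfied at point 11.

rule 4 at point 11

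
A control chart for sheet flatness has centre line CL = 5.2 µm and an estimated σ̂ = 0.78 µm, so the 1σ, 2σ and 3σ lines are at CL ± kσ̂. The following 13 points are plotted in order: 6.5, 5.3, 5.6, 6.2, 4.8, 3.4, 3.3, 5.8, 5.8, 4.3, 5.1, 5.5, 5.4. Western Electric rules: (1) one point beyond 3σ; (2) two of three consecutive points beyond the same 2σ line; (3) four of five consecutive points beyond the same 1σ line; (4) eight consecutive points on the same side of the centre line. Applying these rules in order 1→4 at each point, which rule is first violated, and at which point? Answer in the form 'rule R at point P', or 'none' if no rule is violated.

rule 2 at point 7

Zone of each point (C = within 1σ̂, B = 1σ̂–2σ̂, A = 2σ̂–3σ̂, * = beyond 3σ̂; sign = side of CL): 1:+B, 2:+C, 3:+C, 4:+B, 5:-C, 6:-A, 7:-A, 8:+C, 9:+C, 10:-B, 11:-C, 12:+C, 13:+C
Rule 2 (two of three consecutive points beyond the same 2σ limit) is satisfied at point 7.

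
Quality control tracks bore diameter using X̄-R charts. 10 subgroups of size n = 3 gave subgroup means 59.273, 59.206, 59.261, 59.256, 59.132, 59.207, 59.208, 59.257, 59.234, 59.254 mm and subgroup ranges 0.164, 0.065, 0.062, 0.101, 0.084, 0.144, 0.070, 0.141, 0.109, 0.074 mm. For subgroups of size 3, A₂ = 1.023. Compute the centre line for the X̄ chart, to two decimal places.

59.23

X̄̄ = (59.273 + 59.206 + 59.261 + 59.256 + 59.132 + 59.207 + 59.208 + 59.257 + 59.234 + 59.254) / 10 = 592.2880 / 10 = 59.2288
CL = X̄̄ = 59.2288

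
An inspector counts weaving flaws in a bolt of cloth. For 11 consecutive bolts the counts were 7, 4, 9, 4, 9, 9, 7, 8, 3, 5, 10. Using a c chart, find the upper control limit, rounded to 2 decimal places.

c̄ = (7 + 4 + 9 + 4 + 9 + 9 + 7 + 8 + 3 + 5 + 10) / 11 = 75 / 11 = 6.8182
UCL = c̄ + 3√c̄ = 6.8182 + 3 × √6.8182 = 6.8182 + 3 × 2.6112 = 14.6517

14.65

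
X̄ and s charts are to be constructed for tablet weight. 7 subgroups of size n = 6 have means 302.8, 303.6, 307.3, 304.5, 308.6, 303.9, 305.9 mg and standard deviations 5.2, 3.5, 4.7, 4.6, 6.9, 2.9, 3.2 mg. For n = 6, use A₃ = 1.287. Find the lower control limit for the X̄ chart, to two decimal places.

299.53

X̄̄ = (302.8 + 303.6 + 307.3 + 304.5 + 308.6 + 303.9 + 305.9) / 7 = 305.2286
s̄ = (5.2 + 3.5 + 4.7 + 4.6 + 6.9 + 2.9 + 3.2) / 7 = 4.4286
LCL = X̄̄ − A₃·s̄ = 305.2286 − 1.287 × 4.4286 = 299.5290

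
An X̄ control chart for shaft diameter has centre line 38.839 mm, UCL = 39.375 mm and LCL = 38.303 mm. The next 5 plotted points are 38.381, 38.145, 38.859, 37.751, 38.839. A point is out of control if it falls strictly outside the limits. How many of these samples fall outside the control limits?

Compare each point to [38.303, 39.375]: sample 2 = 38.145 < LCL; sample 4 = 37.751 < LCL.

2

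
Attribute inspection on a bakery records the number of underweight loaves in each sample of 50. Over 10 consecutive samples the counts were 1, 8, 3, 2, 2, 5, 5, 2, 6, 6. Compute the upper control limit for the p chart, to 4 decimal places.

0.1951

p̄ = Σdᵢ / (k·n) = 40 / (10 × 50) = 0.08000
UCL = p̄ + 3·√(p̄(1−p̄)/n) = 0.08000 + 3 × √(0.08000×0.92000/50) = 0.08000 + 3 × 0.03837 = 0.19510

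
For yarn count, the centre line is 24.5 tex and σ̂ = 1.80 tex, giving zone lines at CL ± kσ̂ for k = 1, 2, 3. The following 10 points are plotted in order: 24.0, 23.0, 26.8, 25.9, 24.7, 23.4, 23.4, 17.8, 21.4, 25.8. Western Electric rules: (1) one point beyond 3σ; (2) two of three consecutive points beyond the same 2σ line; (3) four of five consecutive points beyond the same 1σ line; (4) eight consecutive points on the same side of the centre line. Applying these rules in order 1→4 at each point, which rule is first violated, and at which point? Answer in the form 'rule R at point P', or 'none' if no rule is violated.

rule 1 at point 8

Zone of each point (C = within 1σ̂, B = 1σ̂–2σ̂, A = 2σ̂–3σ̂, * = beyond 3σ̂; sign = side of CL): 1:-C, 2:-C, 3:+B, 4:+C, 5:+C, 6:-C, 7:-C, 8:-*, 9:-B, 10:+C
Rule 1 (one point beyond the 3σ limits) is satisfied at point 8.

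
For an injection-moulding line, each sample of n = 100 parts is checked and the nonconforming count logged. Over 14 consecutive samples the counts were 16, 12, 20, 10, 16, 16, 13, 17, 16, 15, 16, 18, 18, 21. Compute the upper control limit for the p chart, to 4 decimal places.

0.2700

p̄ = Σdᵢ / (k·n) = 224 / (14 × 100) = 0.16000
UCL = p̄ + 3·√(p̄(1−p̄)/n) = 0.16000 + 3 × √(0.16000×0.84000/100) = 0.16000 + 3 × 0.03666 = 0.26998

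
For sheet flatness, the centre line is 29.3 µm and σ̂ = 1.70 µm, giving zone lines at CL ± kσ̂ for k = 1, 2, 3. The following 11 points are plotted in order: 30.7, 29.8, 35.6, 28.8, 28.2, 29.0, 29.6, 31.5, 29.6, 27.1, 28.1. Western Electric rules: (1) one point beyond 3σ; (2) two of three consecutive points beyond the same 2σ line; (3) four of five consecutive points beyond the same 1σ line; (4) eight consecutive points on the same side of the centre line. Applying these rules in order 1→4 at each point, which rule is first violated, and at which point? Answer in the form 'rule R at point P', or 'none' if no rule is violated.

Zone of each point (C = within 1σ̂, B = 1σ̂–2σ̂, A = 2σ̂–3σ̂, * = beyond 3σ̂; sign = side of CL): 1:+C, 2:+C, 3:+*, 4:-C, 5:-C, 6:-C, 7:+C, 8:+B, 9:+C, 10:-B, 11:-C
Rule 1 (one point beyond the 3σ limits) is satisfied at point 3.

rule 1 at point 3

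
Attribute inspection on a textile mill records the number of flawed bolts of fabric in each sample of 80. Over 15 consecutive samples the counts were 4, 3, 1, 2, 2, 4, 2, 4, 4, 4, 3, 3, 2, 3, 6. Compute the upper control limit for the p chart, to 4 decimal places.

p̄ = Σdᵢ / (k·n) = 47 / (15 × 80) = 0.03917
UCL = p̄ + 3·√(p̄(1−p̄)/n) = 0.03917 + 3 × √(0.03917×0.96083/80) = 0.03917 + 3 × 0.02169 = 0.10423

0.1042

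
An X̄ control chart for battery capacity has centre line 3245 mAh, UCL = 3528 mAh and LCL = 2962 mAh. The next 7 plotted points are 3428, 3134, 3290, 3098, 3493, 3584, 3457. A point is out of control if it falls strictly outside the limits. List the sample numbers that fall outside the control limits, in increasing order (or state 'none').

Compare each point to [2962, 3528]: sample 6 = 3584 > UCL.

6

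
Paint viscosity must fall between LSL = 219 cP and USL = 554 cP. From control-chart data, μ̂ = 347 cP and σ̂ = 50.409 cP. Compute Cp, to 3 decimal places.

Cp = (USL − LSL) / (6σ̂) = (554 − 219) / (6 × 50.409) = 335.0000 / 302.4540 = 1.1076

1.108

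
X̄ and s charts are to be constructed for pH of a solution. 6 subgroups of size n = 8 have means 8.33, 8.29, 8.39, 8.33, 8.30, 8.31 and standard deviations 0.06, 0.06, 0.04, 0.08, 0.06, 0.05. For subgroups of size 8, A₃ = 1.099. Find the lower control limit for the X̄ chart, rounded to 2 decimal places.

8.26

X̄̄ = (8.33 + 8.29 + 8.39 + 8.33 + 8.30 + 8.31) / 6 = 8.3250
s̄ = (0.06 + 0.06 + 0.04 + 0.08 + 0.06 + 0.05) / 6 = 0.0583
LCL = X̄̄ − A₃·s̄ = 8.3250 − 1.099 × 0.0583 = 8.2609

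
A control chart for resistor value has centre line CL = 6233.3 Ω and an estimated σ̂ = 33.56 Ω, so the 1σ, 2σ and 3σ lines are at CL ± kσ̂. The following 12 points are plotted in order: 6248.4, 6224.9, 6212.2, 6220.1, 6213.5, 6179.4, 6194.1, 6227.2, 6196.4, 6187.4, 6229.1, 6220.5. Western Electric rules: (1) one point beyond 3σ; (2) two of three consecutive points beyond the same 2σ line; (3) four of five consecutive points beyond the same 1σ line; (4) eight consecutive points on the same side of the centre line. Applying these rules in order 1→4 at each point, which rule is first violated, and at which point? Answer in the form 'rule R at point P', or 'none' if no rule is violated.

rule 4 at point 9

Zone of each point (C = within 1σ̂, B = 1σ̂–2σ̂, A = 2σ̂–3σ̂, * = beyond 3σ̂; sign = side of CL): 1:+C, 2:-C, 3:-C, 4:-C, 5:-C, 6:-B, 7:-B, 8:-C, 9:-B, 10:-B, 11:-C, 12:-C
Rule 4 (eight consecutive points on the same side of the centre line) is satisfied at point 9.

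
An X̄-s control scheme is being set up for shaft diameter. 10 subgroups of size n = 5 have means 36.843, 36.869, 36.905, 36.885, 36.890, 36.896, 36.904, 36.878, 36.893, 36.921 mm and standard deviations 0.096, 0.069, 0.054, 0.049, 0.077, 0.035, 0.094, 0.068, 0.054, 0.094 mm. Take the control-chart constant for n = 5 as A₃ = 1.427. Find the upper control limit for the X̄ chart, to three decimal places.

36.987

X̄̄ = (36.843 + 36.869 + 36.905 + 36.885 + 36.890 + 36.896 + 36.904 + 36.878 + 36.893 + 36.921) / 10 = 36.8884
s̄ = (0.096 + 0.069 + 0.054 + 0.049 + 0.077 + 0.035 + 0.094 + 0.068 + 0.054 + 0.094) / 10 = 0.0690
UCL = X̄̄ + A₃·s̄ = 36.8884 + 1.427 × 0.0690 = 36.9869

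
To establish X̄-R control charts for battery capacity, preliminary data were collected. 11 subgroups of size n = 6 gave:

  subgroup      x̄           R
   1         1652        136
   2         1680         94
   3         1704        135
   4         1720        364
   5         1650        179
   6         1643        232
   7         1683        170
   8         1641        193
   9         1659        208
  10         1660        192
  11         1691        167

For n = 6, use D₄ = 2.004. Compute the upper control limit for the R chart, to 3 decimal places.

R̄ = (136 + 94 + 135 + 364 + 179 + 232 + 170 + 193 + 208 + 192 + 167) / 11 = 2070.0000 / 11 = 188.1818
UCL_R = D₄·R̄ = 2.004 × 188.1818 = 377.1164

377.116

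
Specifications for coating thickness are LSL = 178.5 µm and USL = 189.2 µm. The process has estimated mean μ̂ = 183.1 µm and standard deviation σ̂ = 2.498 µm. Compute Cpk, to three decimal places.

0.614

Cpu = (USL − μ̂) / (3σ̂) = (189.2 − 183.1) / (3 × 2.498) = 0.8140; Cpl = (μ̂ − LSL) / (3σ̂) = (183.1 − 178.5) / (3 × 2.498) = 0.6138; Cpk = min(Cpu, Cpl) = 0.6138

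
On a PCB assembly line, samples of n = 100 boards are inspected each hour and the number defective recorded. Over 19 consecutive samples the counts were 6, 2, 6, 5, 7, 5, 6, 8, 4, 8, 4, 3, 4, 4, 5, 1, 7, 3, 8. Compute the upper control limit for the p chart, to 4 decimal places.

0.1162

p̄ = Σdᵢ / (k·n) = 96 / (19 × 100) = 0.05053
UCL = p̄ + 3·√(p̄(1−p̄)/n) = 0.05053 + 3 × √(0.05053×0.94947/100) = 0.05053 + 3 × 0.02190 = 0.11623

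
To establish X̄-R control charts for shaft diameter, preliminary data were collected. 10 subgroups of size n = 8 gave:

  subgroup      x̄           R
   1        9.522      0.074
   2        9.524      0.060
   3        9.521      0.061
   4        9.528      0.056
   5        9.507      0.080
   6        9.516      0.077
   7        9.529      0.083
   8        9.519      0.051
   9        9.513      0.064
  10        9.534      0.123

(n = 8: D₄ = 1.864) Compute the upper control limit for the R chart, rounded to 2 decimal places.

R̄ = (0.074 + 0.060 + 0.061 + 0.056 + 0.080 + 0.077 + 0.083 + 0.051 + 0.064 + 0.123) / 10 = 0.7290 / 10 = 0.0729
UCL_R = D₄·R̄ = 1.864 × 0.0729 = 0.1359

0.14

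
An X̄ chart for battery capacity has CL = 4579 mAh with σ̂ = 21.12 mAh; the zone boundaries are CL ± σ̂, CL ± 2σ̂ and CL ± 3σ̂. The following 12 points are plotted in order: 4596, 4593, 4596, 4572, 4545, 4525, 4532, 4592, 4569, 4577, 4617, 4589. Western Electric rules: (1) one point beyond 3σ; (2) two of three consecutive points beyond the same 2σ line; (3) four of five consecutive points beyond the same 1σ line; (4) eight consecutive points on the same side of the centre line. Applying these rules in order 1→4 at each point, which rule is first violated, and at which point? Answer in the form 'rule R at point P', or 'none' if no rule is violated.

rule 2 at point 7

Zone of each point (C = within 1σ̂, B = 1σ̂–2σ̂, A = 2σ̂–3σ̂, * = beyond 3σ̂; sign = side of CL): 1:+C, 2:+C, 3:+C, 4:-C, 5:-B, 6:-A, 7:-A, 8:+C, 9:-C, 10:-C, 11:+B, 12:+C
Rule 2 (two of three consecutive points beyond the same 2σ limit) is satisfied at point 7.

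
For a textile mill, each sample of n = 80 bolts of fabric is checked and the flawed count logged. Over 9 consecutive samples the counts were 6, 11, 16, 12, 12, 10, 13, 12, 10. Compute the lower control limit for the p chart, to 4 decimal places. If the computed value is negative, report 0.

p̄ = Σdᵢ / (k·n) = 102 / (9 × 80) = 0.14167
LCL = p̄ − 3·√(p̄(1−p̄)/n) = 0.14167 − 3 × 0.03899 = 0.02471

0.0247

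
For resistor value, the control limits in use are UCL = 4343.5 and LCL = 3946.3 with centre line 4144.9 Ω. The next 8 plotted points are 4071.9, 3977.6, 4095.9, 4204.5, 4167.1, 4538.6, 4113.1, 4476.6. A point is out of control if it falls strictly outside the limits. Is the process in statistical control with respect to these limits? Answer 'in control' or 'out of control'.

Compare each point to [3946.3, 4343.5]: sample 6 = 4538.6 > UCL; sample 8 = 4476.6 > UCL.

out of control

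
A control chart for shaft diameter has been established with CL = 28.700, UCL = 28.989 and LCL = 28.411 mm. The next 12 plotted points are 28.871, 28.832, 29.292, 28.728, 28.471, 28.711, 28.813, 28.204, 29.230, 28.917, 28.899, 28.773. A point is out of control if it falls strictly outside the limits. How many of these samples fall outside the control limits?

3

Compare each point to [28.411, 28.989]: sample 3 = 29.292 > UCL; sample 8 = 28.204 < LCL; sample 9 = 29.230 > UCL.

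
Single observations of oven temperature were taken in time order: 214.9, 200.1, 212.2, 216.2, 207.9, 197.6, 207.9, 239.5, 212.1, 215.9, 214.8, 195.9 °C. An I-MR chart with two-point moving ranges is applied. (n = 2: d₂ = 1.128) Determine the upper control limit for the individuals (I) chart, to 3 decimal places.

X̄ = (214.9 + 200.1 + 212.2 + 216.2 + 207.9 + 197.6 + 207.9 + 239.5 + 212.1 + 215.9 + 214.8 + 195.9) / 12 = 211.2500
Moving ranges: 14.8, 12.1, 4.0, 8.3, 10.3, 10.3, 31.6, 27.4, 3.8, 1.1, 18.9; M̄R̄ = 142.6000 / 11 = 12.9636
UCL = X̄ + 3·M̄R̄/d₂ = 211.2500 + 3 × 12.9636 / 1.128 = 245.7278

245.728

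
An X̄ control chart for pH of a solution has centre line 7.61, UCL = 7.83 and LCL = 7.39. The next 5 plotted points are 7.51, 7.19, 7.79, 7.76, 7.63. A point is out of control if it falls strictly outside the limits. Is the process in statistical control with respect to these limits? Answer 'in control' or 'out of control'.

Compare each point to [7.39, 7.83]: sample 2 = 7.19 < LCL.

out of control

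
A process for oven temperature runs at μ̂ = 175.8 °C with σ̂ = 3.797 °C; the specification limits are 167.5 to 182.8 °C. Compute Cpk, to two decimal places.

Cpu = (USL − μ̂) / (3σ̂) = (182.8 − 175.8) / (3 × 3.797) = 0.6145; Cpl = (μ̂ − LSL) / (3σ̂) = (175.8 − 167.5) / (3 × 3.797) = 0.7286; Cpk = min(Cpu, Cpl) = 0.6145

0.61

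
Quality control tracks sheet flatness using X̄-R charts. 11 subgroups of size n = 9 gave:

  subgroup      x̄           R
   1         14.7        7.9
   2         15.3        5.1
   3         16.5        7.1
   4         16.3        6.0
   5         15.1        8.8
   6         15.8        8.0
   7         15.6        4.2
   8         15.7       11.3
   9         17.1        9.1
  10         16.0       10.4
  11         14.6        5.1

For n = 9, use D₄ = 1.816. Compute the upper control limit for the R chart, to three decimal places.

13.703

R̄ = (7.9 + 5.1 + 7.1 + 6.0 + 8.8 + 8.0 + 4.2 + 11.3 + 9.1 + 10.4 + 5.1) / 11 = 83.0000 / 11 = 7.5455
UCL_R = D₄·R̄ = 1.816 × 7.5455 = 13.7025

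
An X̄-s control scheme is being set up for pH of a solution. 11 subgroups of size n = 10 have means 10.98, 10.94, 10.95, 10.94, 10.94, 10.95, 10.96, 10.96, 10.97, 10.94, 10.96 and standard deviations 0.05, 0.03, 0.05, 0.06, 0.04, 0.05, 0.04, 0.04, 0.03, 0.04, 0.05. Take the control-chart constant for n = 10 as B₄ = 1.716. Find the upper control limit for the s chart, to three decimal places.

0.075

s̄ = (0.05 + 0.03 + 0.05 + 0.06 + 0.04 + 0.05 + 0.04 + 0.04 + 0.03 + 0.04 + 0.05) / 11 = 0.0436
UCL_s = B₄·s̄ = 1.716 × 0.0436 = 0.0749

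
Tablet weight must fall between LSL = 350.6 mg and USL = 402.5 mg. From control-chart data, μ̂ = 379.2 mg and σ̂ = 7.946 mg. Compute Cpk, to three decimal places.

Cpu = (USL − μ̂) / (3σ̂) = (402.5 − 379.2) / (3 × 7.946) = 0.9774; Cpl = (μ̂ − LSL) / (3σ̂) = (379.2 − 350.6) / (3 × 7.946) = 1.1998; Cpk = min(Cpu, Cpl) = 0.9774

0.977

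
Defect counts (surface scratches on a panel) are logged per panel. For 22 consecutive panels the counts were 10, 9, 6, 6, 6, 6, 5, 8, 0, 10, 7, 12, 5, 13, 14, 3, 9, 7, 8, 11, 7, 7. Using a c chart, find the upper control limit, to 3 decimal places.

c̄ = (10 + 9 + 6 + 6 + 6 + 6 + 5 + 8 + 0 + 10 + 7 + 12 + 5 + 13 + 14 + 3 + 9 + 7 + 8 + 11 + 7 + 7) / 22 = 169 / 22 = 7.6818
UCL = c̄ + 3√c̄ = 7.6818 + 3 × √7.6818 = 7.6818 + 3 × 2.7716 = 15.9966

15.997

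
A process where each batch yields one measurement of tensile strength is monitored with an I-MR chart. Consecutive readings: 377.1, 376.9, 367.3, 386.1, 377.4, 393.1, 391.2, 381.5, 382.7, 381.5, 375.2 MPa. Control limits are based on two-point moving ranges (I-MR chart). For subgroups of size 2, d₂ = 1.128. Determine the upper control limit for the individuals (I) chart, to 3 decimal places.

X̄ = (377.1 + 376.9 + 367.3 + 386.1 + 377.4 + 393.1 + 391.2 + 381.5 + 382.7 + 381.5 + 375.2) / 11 = 380.9091
Moving ranges: 0.2, 9.6, 18.8, 8.7, 15.7, 1.9, 9.7, 1.2, 1.2, 6.3; M̄R̄ = 73.3000 / 10 = 7.3300
UCL = X̄ + 3·M̄R̄/d₂ = 380.9091 + 3 × 7.3300 / 1.128 = 400.4038

400.404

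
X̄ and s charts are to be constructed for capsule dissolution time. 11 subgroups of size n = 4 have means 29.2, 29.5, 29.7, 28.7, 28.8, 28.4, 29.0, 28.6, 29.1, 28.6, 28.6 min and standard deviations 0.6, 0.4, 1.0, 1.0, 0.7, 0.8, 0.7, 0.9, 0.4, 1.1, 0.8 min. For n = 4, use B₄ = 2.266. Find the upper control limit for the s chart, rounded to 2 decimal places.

1.73

s̄ = (0.6 + 0.4 + 1.0 + 1.0 + 0.7 + 0.8 + 0.7 + 0.9 + 0.4 + 1.1 + 0.8) / 11 = 0.7636
UCL_s = B₄·s̄ = 2.266 × 0.7636 = 1.7304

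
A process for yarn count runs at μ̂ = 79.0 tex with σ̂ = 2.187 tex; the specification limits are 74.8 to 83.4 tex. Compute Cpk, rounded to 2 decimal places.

Cpu = (USL − μ̂) / (3σ̂) = (83.4 − 79.0) / (3 × 2.187) = 0.6706; Cpl = (μ̂ − LSL) / (3σ̂) = (79.0 − 74.8) / (3 × 2.187) = 0.6401; Cpk = min(Cpu, Cpl) = 0.6401

0.64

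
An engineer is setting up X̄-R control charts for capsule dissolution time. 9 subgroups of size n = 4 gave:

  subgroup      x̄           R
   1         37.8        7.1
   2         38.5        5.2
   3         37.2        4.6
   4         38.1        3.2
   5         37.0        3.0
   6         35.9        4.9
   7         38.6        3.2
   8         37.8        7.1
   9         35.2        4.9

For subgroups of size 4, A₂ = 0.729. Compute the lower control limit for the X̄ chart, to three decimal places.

33.845

X̄̄ = (37.8 + 38.5 + 37.2 + 38.1 + 37.0 + 35.9 + 38.6 + 37.8 + 35.2) / 9 = 336.1000 / 9 = 37.3444
R̄ = (7.1 + 5.2 + 4.6 + 3.2 + 3.0 + 4.9 + 3.2 + 7.1 + 4.9) / 9 = 43.2000 / 9 = 4.8000
LCL = X̄̄ − A₂·R̄ = 37.3444 − 0.729 × 4.8000 = 33.8452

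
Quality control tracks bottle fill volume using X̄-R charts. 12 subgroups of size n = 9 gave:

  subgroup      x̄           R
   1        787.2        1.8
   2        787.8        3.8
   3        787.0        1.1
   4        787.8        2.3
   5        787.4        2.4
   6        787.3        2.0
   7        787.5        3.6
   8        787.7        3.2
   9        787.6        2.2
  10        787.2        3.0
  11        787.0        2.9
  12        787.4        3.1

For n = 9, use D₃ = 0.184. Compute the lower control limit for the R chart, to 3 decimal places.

R̄ = (1.8 + 3.8 + 1.1 + 2.3 + 2.4 + 2.0 + 3.6 + 3.2 + 2.2 + 3.0 + 2.9 + 3.1) / 12 = 31.4000 / 12 = 2.6167
LCL_R = D₃·R̄ = 0.184 × 2.6167 = 0.4815

0.481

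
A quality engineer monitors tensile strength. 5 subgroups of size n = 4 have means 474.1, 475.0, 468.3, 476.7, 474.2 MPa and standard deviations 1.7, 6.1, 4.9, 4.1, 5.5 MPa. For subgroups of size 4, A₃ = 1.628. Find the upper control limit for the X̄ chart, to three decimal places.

480.921

X̄̄ = (474.1 + 475.0 + 468.3 + 476.7 + 474.2) / 5 = 473.6600
s̄ = (1.7 + 6.1 + 4.9 + 4.1 + 5.5) / 5 = 4.4600
UCL = X̄̄ + A₃·s̄ = 473.6600 + 1.628 × 4.4600 = 480.9209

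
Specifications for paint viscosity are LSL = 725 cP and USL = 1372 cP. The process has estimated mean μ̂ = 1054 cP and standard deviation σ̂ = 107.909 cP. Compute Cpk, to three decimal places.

0.982

Cpu = (USL − μ̂) / (3σ̂) = (1372 − 1054) / (3 × 107.909) = 0.9823; Cpl = (μ̂ − LSL) / (3σ̂) = (1054 − 725) / (3 × 107.909) = 1.0163; Cpk = min(Cpu, Cpl) = 0.9823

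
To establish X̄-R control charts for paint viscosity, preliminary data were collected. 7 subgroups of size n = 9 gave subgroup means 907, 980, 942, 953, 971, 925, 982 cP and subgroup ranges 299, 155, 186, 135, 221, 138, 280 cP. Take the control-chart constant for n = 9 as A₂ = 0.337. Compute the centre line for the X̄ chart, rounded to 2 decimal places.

X̄̄ = (907 + 980 + 942 + 953 + 971 + 925 + 982) / 7 = 6660.0000 / 7 = 951.4286
CL = X̄̄ = 951.4286

951.43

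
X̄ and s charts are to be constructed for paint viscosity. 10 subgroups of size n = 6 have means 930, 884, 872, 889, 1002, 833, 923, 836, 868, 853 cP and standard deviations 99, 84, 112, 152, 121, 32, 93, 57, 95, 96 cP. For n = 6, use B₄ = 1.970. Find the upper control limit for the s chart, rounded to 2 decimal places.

185.38

s̄ = (99 + 84 + 112 + 152 + 121 + 32 + 93 + 57 + 95 + 96) / 10 = 94.1000
UCL_s = B₄·s̄ = 1.970 × 94.1000 = 185.3770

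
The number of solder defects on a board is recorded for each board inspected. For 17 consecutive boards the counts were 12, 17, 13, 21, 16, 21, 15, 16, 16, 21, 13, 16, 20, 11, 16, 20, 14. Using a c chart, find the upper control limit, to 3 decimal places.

c̄ = (12 + 17 + 13 + 21 + 16 + 21 + 15 + 16 + 16 + 21 + 13 + 16 + 20 + 11 + 16 + 20 + 14) / 17 = 278 / 17 = 16.3529
UCL = c̄ + 3√c̄ = 16.3529 + 3 × √16.3529 = 16.3529 + 3 × 4.0439 = 28.4846

28.485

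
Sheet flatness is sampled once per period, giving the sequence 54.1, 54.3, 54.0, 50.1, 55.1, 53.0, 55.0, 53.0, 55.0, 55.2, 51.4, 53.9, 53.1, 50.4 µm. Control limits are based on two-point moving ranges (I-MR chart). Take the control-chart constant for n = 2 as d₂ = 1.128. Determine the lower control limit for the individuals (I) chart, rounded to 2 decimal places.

X̄ = (54.1 + 54.3 + 54.0 + 50.1 + 55.1 + 53.0 + 55.0 + 53.0 + 55.0 + 55.2 + 51.4 + 53.9 + 53.1 + 50.4) / 14 = 53.4000
Moving ranges: 0.2, 0.3, 3.9, 5.0, 2.1, 2.0, 2.0, 2.0, 0.2, 3.8, 2.5, 0.8, 2.7; M̄R̄ = 27.5000 / 13 = 2.1154
LCL = X̄ − 3·M̄R̄/d₂ = 53.4000 − 3 × 2.1154 / 1.128 = 47.7740

47.77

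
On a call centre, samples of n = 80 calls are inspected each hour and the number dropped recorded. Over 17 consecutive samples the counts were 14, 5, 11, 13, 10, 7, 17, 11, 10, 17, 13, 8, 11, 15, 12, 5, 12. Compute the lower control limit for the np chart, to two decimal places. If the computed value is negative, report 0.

p̄ = Σdᵢ / (k·n) = 191 / (17 × 80) = 0.14044
LCL = np̄ − 3·√(np̄(1−p̄)) = 11.2353 − 3 × 3.1076 = 1.9124

1.91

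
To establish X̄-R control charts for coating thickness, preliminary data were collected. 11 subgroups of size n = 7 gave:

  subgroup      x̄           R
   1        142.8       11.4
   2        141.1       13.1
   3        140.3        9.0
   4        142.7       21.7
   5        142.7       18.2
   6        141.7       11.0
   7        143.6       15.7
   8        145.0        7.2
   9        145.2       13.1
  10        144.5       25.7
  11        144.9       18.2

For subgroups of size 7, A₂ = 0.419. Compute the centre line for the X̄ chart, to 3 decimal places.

X̄̄ = (142.8 + 141.1 + 140.3 + 142.7 + 142.7 + 141.7 + 143.6 + 145.0 + 145.2 + 144.5 + 144.9) / 11 = 1574.5000 / 11 = 143.1364
CL = X̄̄ = 143.1364

143.136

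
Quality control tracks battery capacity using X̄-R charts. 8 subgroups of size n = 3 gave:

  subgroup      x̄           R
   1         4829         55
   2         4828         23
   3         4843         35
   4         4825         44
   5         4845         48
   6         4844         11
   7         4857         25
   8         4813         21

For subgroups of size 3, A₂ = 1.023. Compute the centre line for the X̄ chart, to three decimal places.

4835.500

X̄̄ = (4829 + 4828 + 4843 + 4825 + 4845 + 4844 + 4857 + 4813) / 8 = 38684.0000 / 8 = 4835.5000
CL = X̄̄ = 4835.5000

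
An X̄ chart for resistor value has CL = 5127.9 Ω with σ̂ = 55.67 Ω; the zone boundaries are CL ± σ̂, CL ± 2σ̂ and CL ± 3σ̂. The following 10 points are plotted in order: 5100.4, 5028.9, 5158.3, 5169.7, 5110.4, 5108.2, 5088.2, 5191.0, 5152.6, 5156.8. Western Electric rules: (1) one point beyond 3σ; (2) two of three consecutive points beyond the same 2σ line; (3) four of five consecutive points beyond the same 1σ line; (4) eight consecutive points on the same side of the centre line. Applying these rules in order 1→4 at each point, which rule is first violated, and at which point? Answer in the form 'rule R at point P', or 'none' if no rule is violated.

Zone of each point (C = within 1σ̂, B = 1σ̂–2σ̂, A = 2σ̂–3σ̂, * = beyond 3σ̂; sign = side of CL): 1:-C, 2:-B, 3:+C, 4:+C, 5:-C, 6:-C, 7:-C, 8:+B, 9:+C, 10:+C
No rule fires across all 10 points.

none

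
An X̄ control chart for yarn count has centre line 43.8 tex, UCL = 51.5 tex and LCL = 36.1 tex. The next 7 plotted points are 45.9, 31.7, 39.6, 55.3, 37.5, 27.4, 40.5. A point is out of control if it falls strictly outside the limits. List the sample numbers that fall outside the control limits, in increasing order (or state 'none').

Compare each point to [36.1, 51.5]: sample 2 = 31.7 < LCL; sample 4 = 55.3 > UCL; sample 6 = 27.4 < LCL.

2, 4, 6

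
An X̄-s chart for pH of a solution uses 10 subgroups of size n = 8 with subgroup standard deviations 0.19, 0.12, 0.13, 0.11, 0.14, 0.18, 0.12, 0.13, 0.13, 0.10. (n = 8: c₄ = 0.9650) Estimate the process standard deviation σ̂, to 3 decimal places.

0.140

s̄ = (0.19 + 0.12 + 0.13 + 0.11 + 0.14 + 0.18 + 0.12 + 0.13 + 0.13 + 0.10) / 10 = 0.1350
σ̂ = s̄ / c₄ = 0.1350 / 0.9650 = 0.1399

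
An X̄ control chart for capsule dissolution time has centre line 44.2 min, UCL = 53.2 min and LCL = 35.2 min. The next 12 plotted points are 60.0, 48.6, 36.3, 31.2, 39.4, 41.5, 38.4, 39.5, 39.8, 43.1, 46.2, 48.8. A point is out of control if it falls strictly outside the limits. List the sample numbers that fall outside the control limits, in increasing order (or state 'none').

Compare each point to [35.2, 53.2]: sample 1 = 60.0 > UCL; sample 4 = 31.2 < LCL.

1, 4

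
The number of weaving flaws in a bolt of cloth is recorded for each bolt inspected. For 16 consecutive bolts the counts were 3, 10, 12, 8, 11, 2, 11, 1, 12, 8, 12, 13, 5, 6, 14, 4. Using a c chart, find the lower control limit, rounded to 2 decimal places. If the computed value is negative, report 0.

0.00

c̄ = (3 + 10 + 12 + 8 + 11 + 2 + 11 + 1 + 12 + 8 + 12 + 13 + 5 + 6 + 14 + 4) / 16 = 132 / 16 = 8.2500
LCL = c̄ − 3√c̄ = 8.2500 − 3 × 2.8723 = -0.3668 → 0 (cannot be negative)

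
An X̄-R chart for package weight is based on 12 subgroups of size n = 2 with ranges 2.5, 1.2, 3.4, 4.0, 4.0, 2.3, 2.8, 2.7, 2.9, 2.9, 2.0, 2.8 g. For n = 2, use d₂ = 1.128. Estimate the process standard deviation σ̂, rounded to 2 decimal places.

R̄ = (2.5 + 1.2 + 3.4 + 4.0 + 4.0 + 2.3 + 2.8 + 2.7 + 2.9 + 2.9 + 2.0 + 2.8) / 12 = 2.7917
σ̂ = R̄ / d₂ = 2.7917 / 1.128 = 2.4749

2.47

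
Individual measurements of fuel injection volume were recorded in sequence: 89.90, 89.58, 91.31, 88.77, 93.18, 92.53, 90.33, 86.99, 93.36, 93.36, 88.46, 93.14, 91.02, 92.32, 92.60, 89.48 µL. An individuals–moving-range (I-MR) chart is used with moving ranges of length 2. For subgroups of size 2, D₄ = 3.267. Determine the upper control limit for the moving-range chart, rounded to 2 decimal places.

Moving ranges: 0.32, 1.73, 2.54, 4.41, 0.65, 2.20, 3.34, 6.37, 0.00, 4.90, 4.68, 2.12, 1.30, 0.28, 3.12; M̄R̄ = 37.9600 / 15 = 2.5307
UCL_MR = D₄·M̄R̄ = 3.267 × 2.5307 = 8.2677

8.27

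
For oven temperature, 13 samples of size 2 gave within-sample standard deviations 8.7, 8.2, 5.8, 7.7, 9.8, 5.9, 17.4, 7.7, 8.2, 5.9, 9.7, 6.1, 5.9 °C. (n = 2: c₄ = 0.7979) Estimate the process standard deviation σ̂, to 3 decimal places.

10.316

s̄ = (8.7 + 8.2 + 5.8 + 7.7 + 9.8 + 5.9 + 17.4 + 7.7 + 8.2 + 5.9 + 9.7 + 6.1 + 5.9) / 13 = 8.2308
σ̂ = s̄ / c₄ = 8.2308 / 0.7979 = 10.3155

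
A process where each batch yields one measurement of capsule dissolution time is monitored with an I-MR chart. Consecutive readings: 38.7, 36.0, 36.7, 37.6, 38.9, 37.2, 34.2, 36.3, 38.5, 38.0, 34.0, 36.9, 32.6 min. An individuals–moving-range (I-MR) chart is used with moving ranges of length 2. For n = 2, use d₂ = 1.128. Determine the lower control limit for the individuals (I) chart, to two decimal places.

30.76

X̄ = (38.7 + 36.0 + 36.7 + 37.6 + 38.9 + 37.2 + 34.2 + 36.3 + 38.5 + 38.0 + 34.0 + 36.9 + 32.6) / 13 = 36.5846
Moving ranges: 2.7, 0.7, 0.9, 1.3, 1.7, 3.0, 2.1, 2.2, 0.5, 4.0, 2.9, 4.3; M̄R̄ = 26.3000 / 12 = 2.1917
LCL = X̄ − 3·M̄R̄/d₂ = 36.5846 − 3 × 2.1917 / 1.128 = 30.7557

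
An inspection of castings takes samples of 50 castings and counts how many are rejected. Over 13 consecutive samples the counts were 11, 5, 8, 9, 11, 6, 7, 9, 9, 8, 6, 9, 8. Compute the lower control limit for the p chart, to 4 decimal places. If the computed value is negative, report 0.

0.0063

p̄ = Σdᵢ / (k·n) = 106 / (13 × 50) = 0.16308
LCL = p̄ − 3·√(p̄(1−p̄)/n) = 0.16308 − 3 × 0.05225 = 0.00634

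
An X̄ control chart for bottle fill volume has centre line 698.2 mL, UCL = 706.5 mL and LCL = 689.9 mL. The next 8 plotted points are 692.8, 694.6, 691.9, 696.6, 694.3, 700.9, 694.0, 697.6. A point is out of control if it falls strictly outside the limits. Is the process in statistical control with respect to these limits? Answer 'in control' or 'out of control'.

in control

All 8 points lie within [689.9, 706.5].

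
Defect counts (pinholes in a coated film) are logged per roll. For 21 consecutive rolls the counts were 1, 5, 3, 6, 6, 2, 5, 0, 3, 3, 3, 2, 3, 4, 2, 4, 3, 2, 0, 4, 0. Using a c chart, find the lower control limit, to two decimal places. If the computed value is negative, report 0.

0.00

c̄ = (1 + 5 + 3 + 6 + 6 + 2 + 5 + 0 + 3 + 3 + 3 + 2 + 3 + 4 + 2 + 4 + 3 + 2 + 0 + 4 + 0) / 21 = 61 / 21 = 2.9048
LCL = c̄ − 3√c̄ = 2.9048 − 3 × 1.7043 = -2.2082 → 0 (cannot be negative)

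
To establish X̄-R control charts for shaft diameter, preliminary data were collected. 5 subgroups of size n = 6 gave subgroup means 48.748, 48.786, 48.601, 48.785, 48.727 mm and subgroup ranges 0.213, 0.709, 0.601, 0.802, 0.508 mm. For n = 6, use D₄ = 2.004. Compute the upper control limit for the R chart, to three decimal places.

R̄ = (0.213 + 0.709 + 0.601 + 0.802 + 0.508) / 5 = 2.8330 / 5 = 0.5666
UCL_R = D₄·R̄ = 2.004 × 0.5666 = 1.1355

1.135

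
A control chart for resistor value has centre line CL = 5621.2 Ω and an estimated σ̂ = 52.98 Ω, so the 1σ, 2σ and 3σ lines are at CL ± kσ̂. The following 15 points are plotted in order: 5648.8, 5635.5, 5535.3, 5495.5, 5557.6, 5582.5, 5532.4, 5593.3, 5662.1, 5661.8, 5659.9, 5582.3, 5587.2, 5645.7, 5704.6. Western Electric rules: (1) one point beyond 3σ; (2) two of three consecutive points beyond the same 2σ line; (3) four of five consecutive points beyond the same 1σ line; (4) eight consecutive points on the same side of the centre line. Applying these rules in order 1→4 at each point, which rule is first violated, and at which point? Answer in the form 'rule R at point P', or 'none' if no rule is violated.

Zone of each point (C = within 1σ̂, B = 1σ̂–2σ̂, A = 2σ̂–3σ̂, * = beyond 3σ̂; sign = side of CL): 1:+C, 2:+C, 3:-B, 4:-A, 5:-B, 6:-C, 7:-B, 8:-C, 9:+C, 10:+C, 11:+C, 12:-C, 13:-C, 14:+C, 15:+B
Rule 3 (four of five consecutive points beyond the same 1σ limit) is satisfied at point 7.

rule 3 at point 7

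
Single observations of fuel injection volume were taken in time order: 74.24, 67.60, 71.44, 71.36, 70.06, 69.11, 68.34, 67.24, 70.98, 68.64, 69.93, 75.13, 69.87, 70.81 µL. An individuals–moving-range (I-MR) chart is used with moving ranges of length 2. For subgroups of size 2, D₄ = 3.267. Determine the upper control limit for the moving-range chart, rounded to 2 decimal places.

Moving ranges: 6.64, 3.84, 0.08, 1.30, 0.95, 0.77, 1.10, 3.74, 2.34, 1.29, 5.20, 5.26, 0.94; M̄R̄ = 33.4500 / 13 = 2.5731
UCL_MR = D₄·M̄R̄ = 3.267 × 2.5731 = 8.4062

8.41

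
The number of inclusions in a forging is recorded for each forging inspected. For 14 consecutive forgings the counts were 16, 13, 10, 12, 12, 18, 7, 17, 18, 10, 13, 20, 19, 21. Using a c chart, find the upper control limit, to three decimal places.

c̄ = (16 + 13 + 10 + 12 + 12 + 18 + 7 + 17 + 18 + 10 + 13 + 20 + 19 + 21) / 14 = 206 / 14 = 14.7143
UCL = c̄ + 3√c̄ = 14.7143 + 3 × √14.7143 = 14.7143 + 3 × 3.8359 = 26.2220

26.222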